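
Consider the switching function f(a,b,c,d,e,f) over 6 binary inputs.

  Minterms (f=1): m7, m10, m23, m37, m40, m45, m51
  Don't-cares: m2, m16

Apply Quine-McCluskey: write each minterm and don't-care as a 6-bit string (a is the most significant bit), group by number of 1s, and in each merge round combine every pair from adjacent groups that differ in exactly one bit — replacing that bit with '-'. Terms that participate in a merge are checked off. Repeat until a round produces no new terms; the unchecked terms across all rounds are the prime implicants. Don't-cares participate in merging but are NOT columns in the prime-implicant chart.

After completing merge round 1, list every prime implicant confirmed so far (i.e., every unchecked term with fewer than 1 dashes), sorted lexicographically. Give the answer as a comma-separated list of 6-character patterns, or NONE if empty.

Round 0: 000010✓ 000111✓ 001010✓ 010000 010111✓ 100101✓ 101000 101101✓ 110011
Round 1: 0-0111 00-010 10-101
PIs = {0-0111, 00-010, 010000, 10-101, 101000, 110011}

010000, 101000, 110011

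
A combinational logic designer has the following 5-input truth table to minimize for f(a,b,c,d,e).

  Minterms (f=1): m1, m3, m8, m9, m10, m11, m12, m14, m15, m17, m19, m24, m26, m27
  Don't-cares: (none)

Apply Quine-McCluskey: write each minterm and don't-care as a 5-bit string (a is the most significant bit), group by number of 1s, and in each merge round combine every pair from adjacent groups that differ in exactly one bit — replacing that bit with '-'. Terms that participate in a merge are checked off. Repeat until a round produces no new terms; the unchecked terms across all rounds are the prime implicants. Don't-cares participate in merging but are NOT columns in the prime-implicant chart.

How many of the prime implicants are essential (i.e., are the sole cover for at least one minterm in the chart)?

4

[col 0] 00001*, 00011*, 01000*, 01001*, 01010*, 01011*, 01100*, 01110*, 01111*, 10001*, 10011*, 11000*, 11010*, 11011*
[col 1] -0001*, -0011*, -1000*, -1010*, -1011*, 0-001*, 0-011*, 000-1*, 01-00*, 01-10*, 01-11*, 010-0*, 010-1*, 0100-*, 0101-*, 011-0*, 0111-*, 1-011*, 100-1*, 110-0*, 1101-*
[col 2] --011, -00-1, -10-0, -101-, 0-0-1, 01--0, 01-1-, 010--
Prime implicants: --011, -00-1, -10-0, -101-, 0-0-1, 01--0, 01-1-, 010--
PI chart (minterm → PIs covering it):
  1 | -00-1,0-0-1
  3 | --011,-00-1,0-0-1
  8 | -10-0,01--0,010--
  9 | 0-0-1,010--
  10 | -10-0,-101-,01--0,01-1-,010--
  11 | --011,-101-,0-0-1,01-1-,010--
  12 | 01--0  (sole → essential)
  14 | 01--0,01-1-
  15 | 01-1-  (sole → essential)
  17 | -00-1  (sole → essential)
  19 | --011,-00-1
  24 | -10-0  (sole → essential)
  26 | -10-0,-101-
  27 | --011,-101-
Essential prime implicants: -00-1, -10-0, 01--0, 01-1-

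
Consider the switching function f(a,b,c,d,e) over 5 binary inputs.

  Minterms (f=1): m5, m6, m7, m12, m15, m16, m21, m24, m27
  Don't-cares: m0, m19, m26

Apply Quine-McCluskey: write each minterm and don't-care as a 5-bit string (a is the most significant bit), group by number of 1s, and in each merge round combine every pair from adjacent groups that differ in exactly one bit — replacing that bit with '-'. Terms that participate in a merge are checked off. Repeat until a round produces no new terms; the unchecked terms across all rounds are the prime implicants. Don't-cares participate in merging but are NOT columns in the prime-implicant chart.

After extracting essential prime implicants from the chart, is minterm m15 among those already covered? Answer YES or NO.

YES

[col 0] 00000*, 00101*, 00110*, 00111*, 01100, 01111*, 10000*, 10011*, 10101*, 11000*, 11010*, 11011*
[col 1] -0000, -0101, 0-111, 001-1, 0011-, 1-000, 1-011, 110-0, 1101-
Prime implicants: -0000, -0101, 0-111, 001-1, 0011-, 01100, 1-000, 1-011, 110-0, 1101-
PI chart (minterm → PIs covering it):
  5 | -0101,001-1
  6 | 0011-  (sole → essential)
  7 | 0-111,001-1,0011-
  12 | 01100  (sole → essential)
  15 | 0-111  (sole → essential)
  16 | -0000,1-000
  21 | -0101  (sole → essential)
  24 | 1-000,110-0
  27 | 1-011,1101-
Essential prime implicants: -0101, 0-111, 0011-, 01100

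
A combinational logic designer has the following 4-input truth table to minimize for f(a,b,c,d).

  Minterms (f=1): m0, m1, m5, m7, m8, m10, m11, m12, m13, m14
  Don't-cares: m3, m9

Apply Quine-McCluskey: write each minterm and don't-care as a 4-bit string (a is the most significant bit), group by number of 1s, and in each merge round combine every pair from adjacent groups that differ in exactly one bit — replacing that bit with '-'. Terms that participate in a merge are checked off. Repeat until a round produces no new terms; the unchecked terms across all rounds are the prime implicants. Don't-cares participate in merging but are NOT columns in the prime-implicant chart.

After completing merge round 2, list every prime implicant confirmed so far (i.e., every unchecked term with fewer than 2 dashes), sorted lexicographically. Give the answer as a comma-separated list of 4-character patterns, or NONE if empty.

NONE

Round 0: 0000✓ 0001✓ 0011✓ 0101✓ 0111✓ 1000✓ 1001✓ 1010✓ 1011✓ 1100✓ 1101✓ 1110✓
Round 1: -000✓ -001✓ -011✓ -101✓ 0-01✓ 0-11✓ 00-1✓ 000-✓ 01-1✓ 1-00✓ 1-01✓ 1-10✓ 10-0✓ 10-1✓ 100-✓ 101-✓ 11-0✓ 110-✓
Round 2: --01 -0-1 -00- 0--1 1--0 1-0- 10--
PIs = {--01, -0-1, -00-, 0--1, 1--0, 1-0-, 10--}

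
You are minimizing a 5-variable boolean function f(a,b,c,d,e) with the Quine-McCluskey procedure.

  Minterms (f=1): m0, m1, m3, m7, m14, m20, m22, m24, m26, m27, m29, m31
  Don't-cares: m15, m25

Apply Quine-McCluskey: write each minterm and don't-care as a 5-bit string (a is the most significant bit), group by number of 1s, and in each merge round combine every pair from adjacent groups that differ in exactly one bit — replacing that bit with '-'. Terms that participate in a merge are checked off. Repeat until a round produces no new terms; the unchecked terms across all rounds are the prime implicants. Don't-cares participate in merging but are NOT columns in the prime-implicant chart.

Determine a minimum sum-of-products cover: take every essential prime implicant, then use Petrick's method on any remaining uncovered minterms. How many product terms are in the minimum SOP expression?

6

size-2^0 implicants → 00000(✓)  00001(✓)  00011(✓)  00111(✓)  01110(✓)  01111(✓)  10100(✓)  10110(✓)  11000(✓)  11001(✓)  11010(✓)  11011(✓)  11101(✓)  11111(✓)
size-2^1 implicants → -1111  0-111  00-11  000-1  0000-  0111-  101-0  11-01(✓)  11-11(✓)  110-0(✓)  110-1(✓)  1100-(✓)  1101-(✓)  111-1(✓)
size-2^2 implicants → 11--1  110--
Unchecked terms (primes): -1111, 0-111, 00-11, 000-1, 0000-, 0111-, 101-0, 11--1, 110--
Minterm coverage:
  m0 ⊆ 0000- [E]
  m1 ⊆ 000-1,0000-
  m3 ⊆ 00-11,000-1
  m7 ⊆ 0-111,00-11
  m14 ⊆ 0111- [E]
  m20 ⊆ 101-0 [E]
  m22 ⊆ 101-0 [E]
  m24 ⊆ 110-- [E]
  m26 ⊆ 110-- [E]
  m27 ⊆ 11--1,110--
  m29 ⊆ 11--1 [E]
  m31 ⊆ -1111,11--1
E = {0000-, 0111-, 101-0, 11--1, 110--}
Petrick residual → 00-11
Cover = a'b'de + a'b'c'd' + a'bcd + ab'ce' + abe + abc'  |cover|=6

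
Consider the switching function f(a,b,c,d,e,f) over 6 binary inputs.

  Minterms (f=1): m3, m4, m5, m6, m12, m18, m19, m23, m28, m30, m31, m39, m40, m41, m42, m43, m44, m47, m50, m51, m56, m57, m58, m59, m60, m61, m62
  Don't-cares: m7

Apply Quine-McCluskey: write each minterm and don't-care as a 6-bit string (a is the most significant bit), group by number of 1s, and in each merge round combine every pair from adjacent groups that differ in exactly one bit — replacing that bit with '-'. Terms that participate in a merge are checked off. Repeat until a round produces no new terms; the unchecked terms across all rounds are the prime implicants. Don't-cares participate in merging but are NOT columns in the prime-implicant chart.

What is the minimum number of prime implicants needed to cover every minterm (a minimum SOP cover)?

[col 0] 000011*, 000100*, 000101*, 000110*, 000111*, 001100*, 010010*, 010011*, 010111*, 011100*, 011110*, 011111*, 100111*, 101000*, 101001*, 101010*, 101011*, 101100*, 101111*, 110010*, 110011*, 111000*, 111001*, 111010*, 111011*, 111100*, 111101*, 111110*
[col 1] -00111, -01100*, -10010*, -10011*, -11100*, -11110*, 0-0011*, 0-0111*, 0-1100*, 00-100, 000-11*, 0001-0*, 0001-1*, 00010-*, 00011-*, 01-111, 010-11*, 01001-*, 0111-0*, 01111-, 1-1000*, 1-1001*, 1-1010*, 1-1011*, 1-1100*, 10-111, 101-00*, 101-11, 1010-0*, 1010-1*, 10100-*, 10101-*, 11-010*, 11-011*, 11001-*, 111-00*, 111-01*, 111-10*, 1110-0*, 1110-1*, 11100-*, 11101-*, 1111-0*, 11110-*
[col 2] --1100, -1001-, -111-0, 0-0-11, 0001--, 1-1-00, 1-10-0*, 1-10-1*, 1-100-*, 1-101-*, 1010--*, 11-01-, 111--0, 111-0-, 1110--*
[col 3] 1-10--
Prime implicants: --1100, -00111, -1001-, -111-0, 0-0-11, 00-100, 0001--, 01-111, 01111-, 1-1-00, 1-10--, 10-111, 101-11, 11-01-, 111--0, 111-0-
PI chart (minterm → PIs covering it):
  3 | 0-0-11  (sole → essential)
  4 | 00-100,0001--
  5 | 0001--  (sole → essential)
  6 | 0001--  (sole → essential)
  12 | --1100,00-100
  18 | -1001-  (sole → essential)
  19 | -1001-,0-0-11
  23 | 0-0-11,01-111
  28 | --1100,-111-0
  30 | -111-0,01111-
  31 | 01-111,01111-
  39 | -00111,10-111
  40 | 1-1-00,1-10--
  41 | 1-10--  (sole → essential)
  42 | 1-10--  (sole → essential)
  43 | 1-10--,101-11
  44 | --1100,1-1-00
  47 | 10-111,101-11
  50 | -1001-,11-01-
  51 | -1001-,11-01-
  56 | 1-1-00,1-10--,111--0,111-0-
  57 | 1-10--,111-0-
  58 | 1-10--,11-01-,111--0
  59 | 1-10--,11-01-
  60 | --1100,-111-0,1-1-00,111--0,111-0-
  61 | 111-0-  (sole → essential)
  62 | -111-0,111--0
Essential prime implicants: -1001-, 0-0-11, 0001--, 1-10--, 111-0-
Petrick residual → --1100, -111-0, 01-111, 10-111
Minimum SOP uses 9 PIs: cde'f' + bc'd'e + bcdf' + a'c'ef + a'b'c'd + a'bdef + acd' + ab'def + abce'

9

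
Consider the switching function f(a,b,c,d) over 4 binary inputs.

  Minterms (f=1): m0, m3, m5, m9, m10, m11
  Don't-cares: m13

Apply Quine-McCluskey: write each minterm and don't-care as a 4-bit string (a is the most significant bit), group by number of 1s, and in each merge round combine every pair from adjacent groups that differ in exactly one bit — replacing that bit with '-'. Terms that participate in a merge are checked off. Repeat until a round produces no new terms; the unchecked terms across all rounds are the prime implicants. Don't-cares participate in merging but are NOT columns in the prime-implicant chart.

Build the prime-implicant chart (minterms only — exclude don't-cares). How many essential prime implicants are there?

4

[col 0] 0000, 0011*, 0101*, 1001*, 1010*, 1011*, 1101*
[col 1] -011, -101, 1-01, 10-1, 101-
Prime implicants: -011, -101, 0000, 1-01, 10-1, 101-
PI chart (minterm → PIs covering it):
  0 | 0000  (sole → essential)
  3 | -011  (sole → essential)
  5 | -101  (sole → essential)
  9 | 1-01,10-1
  10 | 101-  (sole → essential)
  11 | -011,10-1,101-
Essential prime implicants: -011, -101, 0000, 101-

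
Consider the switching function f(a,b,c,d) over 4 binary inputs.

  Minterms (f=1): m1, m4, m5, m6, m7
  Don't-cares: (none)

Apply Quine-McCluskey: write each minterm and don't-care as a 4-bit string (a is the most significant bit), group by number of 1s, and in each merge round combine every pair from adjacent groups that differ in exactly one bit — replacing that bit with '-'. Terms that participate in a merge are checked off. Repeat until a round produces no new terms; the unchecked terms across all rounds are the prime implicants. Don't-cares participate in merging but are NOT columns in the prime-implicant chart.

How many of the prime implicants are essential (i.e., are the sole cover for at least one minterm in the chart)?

2

Round 0: 0001✓ 0100✓ 0101✓ 0110✓ 0111✓
Round 1: 0-01 01-0✓ 01-1✓ 010-✓ 011-✓
Round 2: 01--
PIs = {0-01, 01--}
Coverage chart:
  m1: 0-01 ←essential
  m4: 01-- ←essential
  m5: 0-01,01--
  m6: 01-- ←essential
  m7: 01-- ←essential
Essential: 0-01, 01--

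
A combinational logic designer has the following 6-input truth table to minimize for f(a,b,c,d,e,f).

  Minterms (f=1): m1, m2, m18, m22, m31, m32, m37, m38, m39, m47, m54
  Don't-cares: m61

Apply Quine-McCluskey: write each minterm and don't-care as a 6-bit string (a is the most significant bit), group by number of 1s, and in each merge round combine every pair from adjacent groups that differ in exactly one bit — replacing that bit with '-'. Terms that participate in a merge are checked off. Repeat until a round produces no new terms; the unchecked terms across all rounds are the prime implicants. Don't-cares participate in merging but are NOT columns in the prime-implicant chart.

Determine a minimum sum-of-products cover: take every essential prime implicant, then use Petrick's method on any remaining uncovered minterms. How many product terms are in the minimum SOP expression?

[col 0] 000001, 000010*, 010010*, 010110*, 011111, 100000, 100101*, 100110*, 100111*, 101111*, 110110*, 111101
[col 1] -10110, 0-0010, 010-10, 1-0110, 10-111, 1001-1, 10011-
Prime implicants: -10110, 0-0010, 000001, 010-10, 011111, 1-0110, 10-111, 100000, 1001-1, 10011-, 111101
PI chart (minterm → PIs covering it):
  1 | 000001  (sole → essential)
  2 | 0-0010  (sole → essential)
  18 | 0-0010,010-10
  22 | -10110,010-10
  31 | 011111  (sole → essential)
  32 | 100000  (sole → essential)
  37 | 1001-1  (sole → essential)
  38 | 1-0110,10011-
  39 | 10-111,1001-1,10011-
  47 | 10-111  (sole → essential)
  54 | -10110,1-0110
Essential prime implicants: 0-0010, 000001, 011111, 10-111, 100000, 1001-1
Petrick residual → -10110, 1-0110
Minimum SOP uses 8 PIs: bc'def' + a'c'd'ef' + a'b'c'd'e'f + a'bcdef + ac'def' + ab'def + ab'c'd'e'f' + ab'c'df

8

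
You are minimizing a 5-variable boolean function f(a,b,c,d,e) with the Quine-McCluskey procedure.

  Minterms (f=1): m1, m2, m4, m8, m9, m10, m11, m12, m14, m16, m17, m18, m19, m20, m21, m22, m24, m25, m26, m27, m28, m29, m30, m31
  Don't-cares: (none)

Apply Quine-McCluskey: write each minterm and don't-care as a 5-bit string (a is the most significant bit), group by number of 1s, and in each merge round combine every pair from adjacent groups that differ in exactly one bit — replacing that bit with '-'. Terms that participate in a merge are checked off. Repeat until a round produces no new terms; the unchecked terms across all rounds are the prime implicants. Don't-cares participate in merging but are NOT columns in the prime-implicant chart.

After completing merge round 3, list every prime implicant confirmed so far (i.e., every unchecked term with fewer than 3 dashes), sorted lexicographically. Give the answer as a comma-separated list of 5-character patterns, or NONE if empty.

size-2^0 implicants → 00001(✓)  00010(✓)  00100(✓)  01000(✓)  01001(✓)  01010(✓)  01011(✓)  01100(✓)  01110(✓)  10000(✓)  10001(✓)  10010(✓)  10011(✓)  10100(✓)  10101(✓)  10110(✓)  11000(✓)  11001(✓)  11010(✓)  11011(✓)  11100(✓)  11101(✓)  11110(✓)  11111(✓)
size-2^1 implicants → -0001(✓)  -0010(✓)  -0100(✓)  -1000(✓)  -1001(✓)  -1010(✓)  -1011(✓)  -1100(✓)  -1110(✓)  0-001(✓)  0-010(✓)  0-100(✓)  01-00(✓)  01-10(✓)  010-0(✓)  010-1(✓)  0100-(✓)  0101-(✓)  011-0(✓)  1-000(✓)  1-001(✓)  1-010(✓)  1-011(✓)  1-100(✓)  1-101(✓)  1-110(✓)  10-00(✓)  10-01(✓)  10-10(✓)  100-0(✓)  100-1(✓)  1000-(✓)  1001-(✓)  101-0(✓)  1010-(✓)  11-00(✓)  11-01(✓)  11-10(✓)  11-11(✓)  110-0(✓)  110-1(✓)  1100-(✓)  1101-(✓)  111-0(✓)  111-1(✓)  1110-(✓)  1111-(✓)
size-2^2 implicants → --001  --010  --100  -1-00(✓)  -1-10(✓)  -10-0(✓)  -10-1(✓)  -100-(✓)  -101-(✓)  -11-0(✓)  01--0(✓)  010--(✓)  1--00(✓)  1--01(✓)  1--10(✓)  1-0-0(✓)  1-0-1(✓)  1-00-(✓)  1-01-(✓)  1-1-0(✓)  1-10-(✓)  10--0(✓)  10-0-(✓)  100--(✓)  11--0(✓)  11--1(✓)  11-0-(✓)  11-1-(✓)  110--(✓)  111--(✓)
size-2^3 implicants → -1--0  -10--  1---0  1--0-  1-0--  11---
Unchecked terms (primes): --001, --010, --100, -1--0, -10--, 1---0, 1--0-, 1-0--, 11---

--001, --010, --100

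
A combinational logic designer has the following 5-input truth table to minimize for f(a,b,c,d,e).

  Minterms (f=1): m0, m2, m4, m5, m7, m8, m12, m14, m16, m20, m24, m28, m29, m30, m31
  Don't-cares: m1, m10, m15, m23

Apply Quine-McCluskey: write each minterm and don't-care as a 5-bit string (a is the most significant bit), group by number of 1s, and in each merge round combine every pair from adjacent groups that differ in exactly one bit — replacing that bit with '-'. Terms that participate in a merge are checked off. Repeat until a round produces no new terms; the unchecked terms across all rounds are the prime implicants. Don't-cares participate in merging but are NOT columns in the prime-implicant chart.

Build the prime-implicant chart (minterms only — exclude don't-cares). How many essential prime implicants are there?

3

Round 0: 00000✓ 00001✓ 00010✓ 00100✓ 00101✓ 00111✓ 01000✓ 01010✓ 01100✓ 01110✓ 01111✓ 10000✓ 10100✓ 10111✓ 11000✓ 11100✓ 11101✓ 11110✓ 11111✓
Round 1: -0000✓ -0100✓ -0111✓ -1000✓ -1100✓ -1110✓ -1111✓ 0-000✓ 0-010✓ 0-100✓ 0-111✓ 00-00✓ 00-01✓ 000-0✓ 0000-✓ 001-1 0010-✓ 01-00✓ 01-10✓ 010-0✓ 011-0✓ 0111-✓ 1-000✓ 1-100✓ 1-111✓ 10-00✓ 11-00✓ 111-0✓ 111-1✓ 1110-✓ 1111-✓
Round 2: --000✓ --100✓ --111 -0-00✓ -1-00✓ -11-0 -111- 0--00✓ 0-0-0 00-0- 01--0 1--00✓ 111--
Round 3: ---00
PIs = {---00, --111, -11-0, -111-, 0-0-0, 00-0-, 001-1, 01--0, 111--}
Coverage chart:
  m0: ---00,0-0-0,00-0-
  m2: 0-0-0 ←essential
  m4: ---00,00-0-
  m5: 00-0-,001-1
  m7: --111,001-1
  m8: ---00,0-0-0,01--0
  m12: ---00,-11-0,01--0
  m14: -11-0,-111-,01--0
  m16: ---00 ←essential
  m20: ---00 ←essential
  m24: ---00 ←essential
  m28: ---00,-11-0,111--
  m29: 111-- ←essential
  m30: -11-0,-111-,111--
  m31: --111,-111-,111--
Essential: ---00, 0-0-0, 111--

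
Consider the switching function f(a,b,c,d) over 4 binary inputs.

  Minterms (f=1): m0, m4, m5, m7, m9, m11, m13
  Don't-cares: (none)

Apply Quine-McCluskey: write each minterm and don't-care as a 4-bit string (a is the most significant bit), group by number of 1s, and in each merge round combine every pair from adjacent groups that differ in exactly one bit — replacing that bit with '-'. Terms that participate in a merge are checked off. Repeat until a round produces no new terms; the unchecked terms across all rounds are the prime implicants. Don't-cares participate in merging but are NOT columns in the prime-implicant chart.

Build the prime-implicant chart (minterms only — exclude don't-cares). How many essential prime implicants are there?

size-2^0 implicants → 0000(✓)  0100(✓)  0101(✓)  0111(✓)  1001(✓)  1011(✓)  1101(✓)
size-2^1 implicants → -101  0-00  01-1  010-  1-01  10-1
Unchecked terms (primes): -101, 0-00, 01-1, 010-, 1-01, 10-1
Minterm coverage:
  m0 ⊆ 0-00 [E]
  m4 ⊆ 0-00,010-
  m5 ⊆ -101,01-1,010-
  m7 ⊆ 01-1 [E]
  m9 ⊆ 1-01,10-1
  m11 ⊆ 10-1 [E]
  m13 ⊆ -101,1-01
E = {0-00, 01-1, 10-1}

3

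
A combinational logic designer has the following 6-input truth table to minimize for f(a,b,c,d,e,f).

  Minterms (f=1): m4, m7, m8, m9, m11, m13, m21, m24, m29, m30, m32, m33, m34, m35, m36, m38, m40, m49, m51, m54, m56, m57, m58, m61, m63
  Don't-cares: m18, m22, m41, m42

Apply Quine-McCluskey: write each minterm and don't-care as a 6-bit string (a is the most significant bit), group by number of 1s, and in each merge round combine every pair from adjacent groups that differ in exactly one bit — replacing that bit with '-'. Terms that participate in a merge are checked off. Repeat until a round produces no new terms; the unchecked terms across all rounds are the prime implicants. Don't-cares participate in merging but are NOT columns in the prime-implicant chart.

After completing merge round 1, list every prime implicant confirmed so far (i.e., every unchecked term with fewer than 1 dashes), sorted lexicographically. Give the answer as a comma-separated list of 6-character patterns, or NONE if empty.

000111

size-2^0 implicants → 000100(✓)  000111  001000(✓)  001001(✓)  001011(✓)  001101(✓)  010010(✓)  010101(✓)  010110(✓)  011000(✓)  011101(✓)  011110(✓)  100000(✓)  100001(✓)  100010(✓)  100011(✓)  100100(✓)  100110(✓)  101000(✓)  101001(✓)  101010(✓)  110001(✓)  110011(✓)  110110(✓)  111000(✓)  111001(✓)  111010(✓)  111101(✓)  111111(✓)
size-2^1 implicants → -00100  -01000(✓)  -01001(✓)  -10110  -11000(✓)  -11101  0-1000(✓)  0-1101  001-01  0010-1  00100-(✓)  01-101  01-110  010-10  1-0001(✓)  1-0011(✓)  1-0110  1-1000(✓)  1-1001(✓)  1-1010(✓)  10-000(✓)  10-001(✓)  10-010(✓)  100-00(✓)  100-10(✓)  1000-0(✓)  1000-1(✓)  10000-(✓)  10001-(✓)  1001-0(✓)  1010-0(✓)  10100-(✓)  11-001(✓)  1100-1(✓)  111-01  1110-0(✓)  11100-(✓)  1111-1
size-2^2 implicants → --1000  -0100-  1--001  1-00-1  1-10-0  1-100-  10-0-0  10-00-  100--0  1000--
Unchecked terms (primes): --1000, -00100, -0100-, -10110, -11101, 0-1101, 000111, 001-01, 0010-1, 01-101, 01-110, 010-10, 1--001, 1-00-1, 1-0110, 1-10-0, 1-100-, 10-0-0, 10-00-, 100--0, 1000--, 111-01, 1111-1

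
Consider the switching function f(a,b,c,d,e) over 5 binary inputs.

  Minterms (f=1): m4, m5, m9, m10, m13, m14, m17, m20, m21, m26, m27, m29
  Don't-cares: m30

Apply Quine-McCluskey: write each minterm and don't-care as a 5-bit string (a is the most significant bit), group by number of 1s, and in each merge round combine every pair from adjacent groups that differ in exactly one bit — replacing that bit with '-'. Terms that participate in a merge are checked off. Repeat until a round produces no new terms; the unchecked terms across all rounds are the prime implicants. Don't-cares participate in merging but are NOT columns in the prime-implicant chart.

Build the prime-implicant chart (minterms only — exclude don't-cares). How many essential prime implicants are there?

Round 0: 00100✓ 00101✓ 01001✓ 01010✓ 01101✓ 01110✓ 10001✓ 10100✓ 10101✓ 11010✓ 11011✓ 11101✓ 11110✓
Round 1: -0100✓ -0101✓ -1010✓ -1101✓ -1110✓ 0-101✓ 0010-✓ 01-01 01-10✓ 1-101✓ 10-01 1010-✓ 11-10✓ 1101-
Round 2: --101 -010- -1-10
PIs = {--101, -010-, -1-10, 01-01, 10-01, 1101-}
Coverage chart:
  m4: -010- ←essential
  m5: --101,-010-
  m9: 01-01 ←essential
  m10: -1-10 ←essential
  m13: --101,01-01
  m14: -1-10 ←essential
  m17: 10-01 ←essential
  m20: -010- ←essential
  m21: --101,-010-,10-01
  m26: -1-10,1101-
  m27: 1101- ←essential
  m29: --101 ←essential
Essential: --101, -010-, -1-10, 01-01, 10-01, 1101-

6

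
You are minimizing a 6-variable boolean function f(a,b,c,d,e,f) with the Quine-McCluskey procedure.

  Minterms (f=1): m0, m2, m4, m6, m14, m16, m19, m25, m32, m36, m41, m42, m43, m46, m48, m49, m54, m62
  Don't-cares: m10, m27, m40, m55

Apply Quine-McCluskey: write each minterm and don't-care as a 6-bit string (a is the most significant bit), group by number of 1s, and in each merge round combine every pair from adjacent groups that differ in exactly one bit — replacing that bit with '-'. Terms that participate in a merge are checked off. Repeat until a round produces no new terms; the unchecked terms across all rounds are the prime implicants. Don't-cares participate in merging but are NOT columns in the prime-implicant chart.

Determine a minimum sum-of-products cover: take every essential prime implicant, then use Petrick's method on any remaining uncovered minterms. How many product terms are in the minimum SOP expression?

9

Round 0: 000000✓ 000010✓ 000100✓ 000110✓ 001010✓ 001110✓ 010000✓ 010011✓ 011001✓ 011011✓ 100000✓ 100100✓ 101000✓ 101001✓ 101010✓ 101011✓ 101110✓ 110000✓ 110001✓ 110110✓ 110111✓ 111110✓
Round 1: -00000✓ -00100✓ -01010✓ -01110✓ -10000✓ 0-0000✓ 00-010✓ 00-110✓ 000-00✓ 000-10✓ 0000-0✓ 0001-0✓ 001-10✓ 01-011 0110-1 1-0000✓ 1-1110 10-000 100-00✓ 101-10✓ 1010-0✓ 1010-1✓ 10100-✓ 10101-✓ 11-110 11000- 11011-
Round 2: --0000 -00-00 -01-10 00--10 000--0 1010--
PIs = {--0000, -00-00, -01-10, 00--10, 000--0, 01-011, 0110-1, 1-1110, 10-000, 1010--, 11-110, 11000-, 11011-}
Coverage chart:
  m0: --0000,-00-00,000--0
  m2: 00--10,000--0
  m4: -00-00,000--0
  m6: 00--10,000--0
  m14: -01-10,00--10
  m16: --0000 ←essential
  m19: 01-011 ←essential
  m25: 0110-1 ←essential
  m32: --0000,-00-00,10-000
  m36: -00-00 ←essential
  m41: 1010-- ←essential
  m42: -01-10,1010--
  m43: 1010-- ←essential
  m46: -01-10,1-1110
  m48: --0000,11000-
  m49: 11000- ←essential
  m54: 11-110,11011-
  m62: 1-1110,11-110
Essential: --0000, -00-00, 01-011, 0110-1, 1010--, 11000-
Petrick residual → -01-10, 00--10, 11-110
Min cover (9 terms): c'd'e'f' + b'c'e'f' + b'cef' + a'b'ef' + a'bd'ef + a'bcd'f + ab'cd' + abdef' + abc'd'e'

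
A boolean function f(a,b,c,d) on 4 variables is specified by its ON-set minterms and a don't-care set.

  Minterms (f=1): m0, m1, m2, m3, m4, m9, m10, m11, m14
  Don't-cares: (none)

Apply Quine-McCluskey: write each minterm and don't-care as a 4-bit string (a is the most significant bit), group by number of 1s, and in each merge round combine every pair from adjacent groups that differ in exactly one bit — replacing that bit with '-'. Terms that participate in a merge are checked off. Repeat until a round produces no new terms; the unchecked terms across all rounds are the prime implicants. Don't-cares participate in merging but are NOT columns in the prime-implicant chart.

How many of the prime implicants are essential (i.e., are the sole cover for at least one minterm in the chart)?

[col 0] 0000*, 0001*, 0010*, 0011*, 0100*, 1001*, 1010*, 1011*, 1110*
[col 1] -001*, -010*, -011*, 0-00, 00-0*, 00-1*, 000-*, 001-*, 1-10, 10-1*, 101-*
[col 2] -0-1, -01-, 00--
Prime implicants: -0-1, -01-, 0-00, 00--, 1-10
PI chart (minterm → PIs covering it):
  0 | 0-00,00--
  1 | -0-1,00--
  2 | -01-,00--
  3 | -0-1,-01-,00--
  4 | 0-00  (sole → essential)
  9 | -0-1  (sole → essential)
  10 | -01-,1-10
  11 | -0-1,-01-
  14 | 1-10  (sole → essential)
Essential prime implicants: -0-1, 0-00, 1-10

3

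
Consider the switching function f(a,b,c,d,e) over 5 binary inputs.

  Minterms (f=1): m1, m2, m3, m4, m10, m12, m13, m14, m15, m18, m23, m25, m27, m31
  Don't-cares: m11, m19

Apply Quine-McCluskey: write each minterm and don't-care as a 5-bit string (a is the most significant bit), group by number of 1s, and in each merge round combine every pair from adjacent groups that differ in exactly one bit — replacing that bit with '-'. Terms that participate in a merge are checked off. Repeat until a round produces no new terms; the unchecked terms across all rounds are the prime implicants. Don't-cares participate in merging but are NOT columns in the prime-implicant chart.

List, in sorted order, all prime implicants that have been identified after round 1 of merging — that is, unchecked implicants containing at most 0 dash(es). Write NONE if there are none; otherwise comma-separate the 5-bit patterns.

NONE

size-2^0 implicants → 00001(✓)  00010(✓)  00011(✓)  00100(✓)  01010(✓)  01011(✓)  01100(✓)  01101(✓)  01110(✓)  01111(✓)  10010(✓)  10011(✓)  10111(✓)  11001(✓)  11011(✓)  11111(✓)
size-2^1 implicants → -0010(✓)  -0011(✓)  -1011(✓)  -1111(✓)  0-010(✓)  0-011(✓)  0-100  000-1  0001-(✓)  01-10(✓)  01-11(✓)  0101-(✓)  011-0(✓)  011-1(✓)  0110-(✓)  0111-(✓)  1-011(✓)  1-111(✓)  10-11(✓)  1001-(✓)  11-11(✓)  110-1
size-2^2 implicants → --011  -001-  -1-11  0-01-  01-1-  011--  1--11
Unchecked terms (primes): --011, -001-, -1-11, 0-01-, 0-100, 000-1, 01-1-, 011--, 1--11, 110-1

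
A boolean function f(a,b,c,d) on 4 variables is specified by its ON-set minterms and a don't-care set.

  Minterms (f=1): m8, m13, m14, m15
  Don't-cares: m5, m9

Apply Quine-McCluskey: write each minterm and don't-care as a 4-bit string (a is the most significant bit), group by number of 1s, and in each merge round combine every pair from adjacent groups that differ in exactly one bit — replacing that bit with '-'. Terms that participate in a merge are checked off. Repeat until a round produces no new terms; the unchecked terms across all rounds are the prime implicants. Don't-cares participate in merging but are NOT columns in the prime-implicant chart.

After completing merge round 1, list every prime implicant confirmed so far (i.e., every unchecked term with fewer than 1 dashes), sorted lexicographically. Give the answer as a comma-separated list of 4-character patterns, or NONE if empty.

[col 0] 0101*, 1000*, 1001*, 1101*, 1110*, 1111*
[col 1] -101, 1-01, 100-, 11-1, 111-
Prime implicants: -101, 1-01, 100-, 11-1, 111-

NONE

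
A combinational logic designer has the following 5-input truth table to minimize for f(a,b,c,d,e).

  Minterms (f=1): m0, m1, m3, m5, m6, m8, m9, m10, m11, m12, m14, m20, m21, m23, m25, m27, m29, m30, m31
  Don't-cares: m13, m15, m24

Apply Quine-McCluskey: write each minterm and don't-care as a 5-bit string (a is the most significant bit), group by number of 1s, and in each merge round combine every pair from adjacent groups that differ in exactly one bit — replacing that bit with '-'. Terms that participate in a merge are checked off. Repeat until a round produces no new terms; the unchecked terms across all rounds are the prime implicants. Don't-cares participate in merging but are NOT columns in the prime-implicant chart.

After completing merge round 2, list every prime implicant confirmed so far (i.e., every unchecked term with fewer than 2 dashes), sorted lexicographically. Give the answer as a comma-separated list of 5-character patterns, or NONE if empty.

[col 0] 00000*, 00001*, 00011*, 00101*, 00110*, 01000*, 01001*, 01010*, 01011*, 01100*, 01101*, 01110*, 01111*, 10100*, 10101*, 10111*, 11000*, 11001*, 11011*, 11101*, 11110*, 11111*
[col 1] -0101*, -1000*, -1001*, -1011*, -1101*, -1110*, -1111*, 0-000*, 0-001*, 0-011*, 0-101*, 0-110, 00-01*, 000-1*, 0000-*, 01-00*, 01-01*, 01-10*, 01-11*, 010-0*, 010-1*, 0100-*, 0101-*, 011-0*, 011-1*, 0110-*, 0111-*, 1-101*, 1-111*, 101-1*, 1010-, 11-01*, 11-11*, 110-1*, 1100-*, 111-1*, 1111-*
[col 2] --101, -1-01*, -1-11*, -10-1*, -100-, -11-1*, -111-, 0--01, 0-0-1, 0-00-, 01--0*, 01--1*, 01-0-*, 01-1-*, 010--*, 011--*, 1-1-1, 11--1*
[col 3] -1--1, 01---
Prime implicants: --101, -1--1, -100-, -111-, 0--01, 0-0-1, 0-00-, 0-110, 01---, 1-1-1, 1010-

0-110, 1010-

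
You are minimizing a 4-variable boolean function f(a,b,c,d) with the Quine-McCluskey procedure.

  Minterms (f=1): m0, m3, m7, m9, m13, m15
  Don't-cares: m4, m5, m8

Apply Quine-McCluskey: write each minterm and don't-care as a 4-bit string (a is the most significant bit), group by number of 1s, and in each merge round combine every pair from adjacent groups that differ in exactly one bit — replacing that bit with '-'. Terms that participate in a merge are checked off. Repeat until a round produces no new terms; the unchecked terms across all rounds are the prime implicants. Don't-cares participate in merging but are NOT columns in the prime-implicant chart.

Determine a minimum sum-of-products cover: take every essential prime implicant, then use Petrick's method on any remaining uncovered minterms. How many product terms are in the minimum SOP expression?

4

[col 0] 0000*, 0011*, 0100*, 0101*, 0111*, 1000*, 1001*, 1101*, 1111*
[col 1] -000, -101*, -111*, 0-00, 0-11, 01-1*, 010-, 1-01, 100-, 11-1*
[col 2] -1-1
Prime implicants: -000, -1-1, 0-00, 0-11, 010-, 1-01, 100-
PI chart (minterm → PIs covering it):
  0 | -000,0-00
  3 | 0-11  (sole → essential)
  7 | -1-1,0-11
  9 | 1-01,100-
  13 | -1-1,1-01
  15 | -1-1  (sole → essential)
Essential prime implicants: -1-1, 0-11
Petrick residual → -000, 1-01
Minimum SOP uses 4 PIs: b'c'd' + bd + a'cd + ac'd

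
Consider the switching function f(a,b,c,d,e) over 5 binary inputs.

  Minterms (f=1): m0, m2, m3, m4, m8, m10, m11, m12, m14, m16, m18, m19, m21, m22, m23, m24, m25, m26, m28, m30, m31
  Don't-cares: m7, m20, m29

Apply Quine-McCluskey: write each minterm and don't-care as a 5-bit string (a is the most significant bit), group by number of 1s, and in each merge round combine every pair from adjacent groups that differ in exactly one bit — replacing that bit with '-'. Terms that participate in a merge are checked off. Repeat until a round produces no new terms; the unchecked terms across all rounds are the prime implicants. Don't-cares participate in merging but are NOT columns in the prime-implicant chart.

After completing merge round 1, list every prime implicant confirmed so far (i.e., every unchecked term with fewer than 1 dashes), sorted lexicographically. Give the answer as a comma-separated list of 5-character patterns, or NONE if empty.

NONE

[col 0] 00000*, 00010*, 00011*, 00100*, 00111*, 01000*, 01010*, 01011*, 01100*, 01110*, 10000*, 10010*, 10011*, 10100*, 10101*, 10110*, 10111*, 11000*, 11001*, 11010*, 11100*, 11101*, 11110*, 11111*
[col 1] -0000*, -0010*, -0011*, -0100*, -0111*, -1000*, -1010*, -1100*, -1110*, 0-000*, 0-010*, 0-011*, 0-100*, 00-00*, 00-11*, 000-0*, 0001-*, 01-00*, 01-10*, 010-0*, 0101-*, 011-0*, 1-000*, 1-010*, 1-100*, 1-101*, 1-110*, 1-111*, 10-00*, 10-10*, 10-11*, 100-0*, 1001-*, 101-0*, 101-1*, 1010-*, 1011-*, 11-00*, 11-01*, 11-10*, 110-0*, 1100-*, 111-0*, 111-1*, 1110-*, 1111-*
[col 2] --000*, --010*, --100*, -0-00*, -0-11, -00-0*, -001-, -1-00*, -1-10*, -10-0*, -11-0*, 0--00*, 0-0-0*, 0-01-, 01--0*, 1--00*, 1--10*, 1-0-0*, 1-1-0*, 1-1-1*, 1-10-*, 1-11-*, 10--0*, 10-1-, 101--*, 11--0*, 11-0-, 111--*
[col 3] ---00, --0-0, -1--0, 1---0, 1-1--
Prime implicants: ---00, --0-0, -0-11, -001-, -1--0, 0-01-, 1---0, 1-1--, 10-1-, 11-0-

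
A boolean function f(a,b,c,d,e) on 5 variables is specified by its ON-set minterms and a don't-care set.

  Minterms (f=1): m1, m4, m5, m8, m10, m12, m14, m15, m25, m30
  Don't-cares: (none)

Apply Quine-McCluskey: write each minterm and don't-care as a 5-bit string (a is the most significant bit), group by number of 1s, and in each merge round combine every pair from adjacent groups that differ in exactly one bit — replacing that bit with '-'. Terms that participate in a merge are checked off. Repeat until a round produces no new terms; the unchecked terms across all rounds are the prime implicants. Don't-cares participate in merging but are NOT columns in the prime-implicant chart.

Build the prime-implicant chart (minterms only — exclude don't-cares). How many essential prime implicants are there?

Round 0: 00001✓ 00100✓ 00101✓ 01000✓ 01010✓ 01100✓ 01110✓ 01111✓ 11001 11110✓
Round 1: -1110 0-100 00-01 0010- 01-00✓ 01-10✓ 010-0✓ 011-0✓ 0111-
Round 2: 01--0
PIs = {-1110, 0-100, 00-01, 0010-, 01--0, 0111-, 11001}
Coverage chart:
  m1: 00-01 ←essential
  m4: 0-100,0010-
  m5: 00-01,0010-
  m8: 01--0 ←essential
  m10: 01--0 ←essential
  m12: 0-100,01--0
  m14: -1110,01--0,0111-
  m15: 0111- ←essential
  m25: 11001 ←essential
  m30: -1110 ←essential
Essential: -1110, 00-01, 01--0, 0111-, 11001

5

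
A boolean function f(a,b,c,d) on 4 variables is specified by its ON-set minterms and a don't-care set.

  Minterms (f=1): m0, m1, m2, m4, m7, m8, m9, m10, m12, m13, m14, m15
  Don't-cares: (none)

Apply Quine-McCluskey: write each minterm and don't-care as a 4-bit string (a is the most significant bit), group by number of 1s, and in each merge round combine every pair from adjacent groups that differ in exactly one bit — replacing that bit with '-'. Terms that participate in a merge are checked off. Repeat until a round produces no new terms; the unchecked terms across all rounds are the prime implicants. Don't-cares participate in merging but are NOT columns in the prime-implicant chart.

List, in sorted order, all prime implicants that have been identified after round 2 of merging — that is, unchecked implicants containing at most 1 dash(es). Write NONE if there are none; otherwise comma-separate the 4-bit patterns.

Round 0: 0000✓ 0001✓ 0010✓ 0100✓ 0111✓ 1000✓ 1001✓ 1010✓ 1100✓ 1101✓ 1110✓ 1111✓
Round 1: -000✓ -001✓ -010✓ -100✓ -111 0-00✓ 00-0✓ 000-✓ 1-00✓ 1-01✓ 1-10✓ 10-0✓ 100-✓ 11-0✓ 11-1✓ 110-✓ 111-✓
Round 2: --00 -0-0 -00- 1--0 1-0- 11--
PIs = {--00, -0-0, -00-, -111, 1--0, 1-0-, 11--}

-111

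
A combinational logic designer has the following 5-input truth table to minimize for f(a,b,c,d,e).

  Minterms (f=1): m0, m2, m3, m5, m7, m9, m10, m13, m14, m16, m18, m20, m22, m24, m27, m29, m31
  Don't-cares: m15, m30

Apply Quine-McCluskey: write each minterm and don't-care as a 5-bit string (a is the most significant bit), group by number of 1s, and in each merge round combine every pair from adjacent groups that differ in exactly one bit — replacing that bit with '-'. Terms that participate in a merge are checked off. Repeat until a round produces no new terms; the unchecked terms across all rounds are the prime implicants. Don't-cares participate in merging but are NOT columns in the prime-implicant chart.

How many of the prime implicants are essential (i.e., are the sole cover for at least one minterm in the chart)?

[col 0] 00000*, 00010*, 00011*, 00101*, 00111*, 01001*, 01010*, 01101*, 01110*, 01111*, 10000*, 10010*, 10100*, 10110*, 11000*, 11011*, 11101*, 11110*, 11111*
[col 1] -0000*, -0010*, -1101*, -1110*, -1111*, 0-010, 0-101*, 0-111*, 00-11, 000-0*, 0001-, 001-1*, 01-01, 01-10, 011-1*, 0111-*, 1-000, 1-110, 10-00*, 10-10*, 100-0*, 101-0*, 11-11, 111-1*, 1111-*
[col 2] -00-0, -11-1, -111-, 0-1-1, 10--0
Prime implicants: -00-0, -11-1, -111-, 0-010, 0-1-1, 00-11, 0001-, 01-01, 01-10, 1-000, 1-110, 10--0, 11-11
PI chart (minterm → PIs covering it):
  0 | -00-0  (sole → essential)
  2 | -00-0,0-010,0001-
  3 | 00-11,0001-
  5 | 0-1-1  (sole → essential)
  7 | 0-1-1,00-11
  9 | 01-01  (sole → essential)
  10 | 0-010,01-10
  13 | -11-1,0-1-1,01-01
  14 | -111-,01-10
  16 | -00-0,1-000,10--0
  18 | -00-0,10--0
  20 | 10--0  (sole → essential)
  22 | 1-110,10--0
  24 | 1-000  (sole → essential)
  27 | 11-11  (sole → essential)
  29 | -11-1  (sole → essential)
  31 | -11-1,-111-,11-11
Essential prime implicants: -00-0, -11-1, 0-1-1, 01-01, 1-000, 10--0, 11-11

7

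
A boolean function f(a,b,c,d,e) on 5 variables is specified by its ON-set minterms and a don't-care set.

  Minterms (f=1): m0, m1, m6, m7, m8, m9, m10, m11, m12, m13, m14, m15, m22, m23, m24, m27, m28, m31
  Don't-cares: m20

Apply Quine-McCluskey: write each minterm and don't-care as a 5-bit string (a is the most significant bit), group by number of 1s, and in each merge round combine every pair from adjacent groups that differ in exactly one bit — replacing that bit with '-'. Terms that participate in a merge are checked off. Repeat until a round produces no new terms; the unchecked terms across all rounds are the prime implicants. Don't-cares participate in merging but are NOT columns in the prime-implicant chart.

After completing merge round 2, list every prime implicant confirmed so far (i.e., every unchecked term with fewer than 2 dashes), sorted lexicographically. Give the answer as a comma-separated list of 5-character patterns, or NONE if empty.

1-100, 101-0

size-2^0 implicants → 00000(✓)  00001(✓)  00110(✓)  00111(✓)  01000(✓)  01001(✓)  01010(✓)  01011(✓)  01100(✓)  01101(✓)  01110(✓)  01111(✓)  10100(✓)  10110(✓)  10111(✓)  11000(✓)  11011(✓)  11100(✓)  11111(✓)
size-2^1 implicants → -0110(✓)  -0111(✓)  -1000(✓)  -1011(✓)  -1100(✓)  -1111(✓)  0-000(✓)  0-001(✓)  0-110(✓)  0-111(✓)  0000-(✓)  0011-(✓)  01-00(✓)  01-01(✓)  01-10(✓)  01-11(✓)  010-0(✓)  010-1(✓)  0100-(✓)  0101-(✓)  011-0(✓)  011-1(✓)  0110-(✓)  0111-(✓)  1-100  1-111(✓)  101-0  1011-(✓)  11-00(✓)  11-11(✓)
size-2^2 implicants → --111  -011-  -1-00  -1-11  0-00-  0-11-  01--0(✓)  01--1(✓)  01-0-(✓)  01-1-(✓)  010--(✓)  011--(✓)
size-2^3 implicants → 01---
Unchecked terms (primes): --111, -011-, -1-00, -1-11, 0-00-, 0-11-, 01---, 1-100, 101-0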